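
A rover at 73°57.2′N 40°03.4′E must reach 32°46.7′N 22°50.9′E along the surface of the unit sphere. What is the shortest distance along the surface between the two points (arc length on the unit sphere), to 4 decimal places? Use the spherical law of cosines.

Let φ₁ = 1.2907 rad, φ₂ = 0.5721 rad, and Δλ = -0.3003 rad.
cos c = sin φ₁ sin φ₂ + cos φ₁ cos φ₂ cos Δλ = (0.9610)(0.5414) + (0.2764)(0.8408)(0.9552) = 0.74230,
so c = arccos(0.74230) = 0.73430 rad.
On the unit sphere the arc length equals the central angle: 0.7343.

0.7343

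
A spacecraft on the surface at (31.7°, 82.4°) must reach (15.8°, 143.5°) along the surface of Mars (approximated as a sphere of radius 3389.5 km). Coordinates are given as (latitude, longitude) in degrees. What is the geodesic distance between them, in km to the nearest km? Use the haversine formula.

3396 km

Let φ₁ = 0.5533 rad, φ₂ = 0.2758 rad, and Δλ = 1.0664 rad.
Haversine: a = sin²(Δφ/2) + cos φ₁ cos φ₂ sin²(Δλ/2) = 0.0191 + (0.8508)(0.9622)(0.2584) = 0.23064.
Central angle c = 2·arcsin(√a) = 1.00188 rad.
Distance = R·c = 3389.5 × 1.0019 ≈ 3396 km.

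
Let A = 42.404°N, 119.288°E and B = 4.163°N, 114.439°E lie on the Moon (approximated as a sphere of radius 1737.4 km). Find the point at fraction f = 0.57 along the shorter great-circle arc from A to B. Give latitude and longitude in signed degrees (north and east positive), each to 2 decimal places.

20.62°, 116.19°

The central angle between A and B is δ = 0.6717 rad.
With f = 0.57, the slerp weights are sin((1−f)δ)/sin δ = 0.4577 and sin(fδ)/sin δ = 0.6003.
Weighted sum of the unit vectors: (0.4577)·(-0.3612,0.6440,0.6744) + (0.6003)·(-0.4126,0.9080,0.0726) = (-0.4130, 0.8398, 0.3522).
Converting back: φ = atan2(z, √(x²+y²)) = 20.62°, λ = atan2(y, x) = 116.19°.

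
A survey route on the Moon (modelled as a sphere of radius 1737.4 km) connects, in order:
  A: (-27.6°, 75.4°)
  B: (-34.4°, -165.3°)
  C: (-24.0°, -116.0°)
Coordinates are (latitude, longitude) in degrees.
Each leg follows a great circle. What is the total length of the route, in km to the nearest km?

4226 km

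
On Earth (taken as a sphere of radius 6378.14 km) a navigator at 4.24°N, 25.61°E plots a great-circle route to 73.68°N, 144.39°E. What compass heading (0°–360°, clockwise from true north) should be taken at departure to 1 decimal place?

14.3°

With φ₁ = 0.0740, φ₂ = 1.2860, Δλ = 2.0731 rad, the forward-azimuth formula gives
θ = atan2( sin Δλ cos φ₂ , cos φ₁ sin φ₂ − sin φ₁ cos φ₂ cos Δλ ) = atan2(0.2463, 0.9671) = 14.29°.
So the initial bearing is 14.3°.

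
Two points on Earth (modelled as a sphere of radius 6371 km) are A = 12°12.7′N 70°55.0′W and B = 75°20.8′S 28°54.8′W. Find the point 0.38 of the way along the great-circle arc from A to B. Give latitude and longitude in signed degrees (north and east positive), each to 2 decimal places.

-21.95°, -64.96°

The central angle between A and B is δ = 1.5917 rad.
With f = 0.38, the slerp weights are sin((1−f)δ)/sin δ = 0.8345 and sin(fδ)/sin δ = 0.5688.
Weighted sum of the unit vectors: (0.8345)·(0.3195,-0.9237,0.2115) + (0.5688)·(0.2214,-0.1223,-0.9675) = (0.3926, -0.8403, -0.3738).
Converting back: φ = atan2(z, √(x²+y²)) = -21.95°, λ = atan2(y, x) = -64.96°.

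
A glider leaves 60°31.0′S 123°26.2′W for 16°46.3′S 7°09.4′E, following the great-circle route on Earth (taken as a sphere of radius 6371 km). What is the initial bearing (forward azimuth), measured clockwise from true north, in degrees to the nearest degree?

Δλ = 130.593° = 2.2793 rad.
y = sin Δλ · cos φ₂ = (0.7593)(0.9575) = 0.7270
x = cos φ₁ sin φ₂ − sin φ₁ cos φ₂ cos Δλ = (0.4922)(-0.2886) − (-0.8705)(0.9575)(-0.6507) = -0.6843
θ = atan2(y, x) = 133.27°, so the bearing is 133°.

133°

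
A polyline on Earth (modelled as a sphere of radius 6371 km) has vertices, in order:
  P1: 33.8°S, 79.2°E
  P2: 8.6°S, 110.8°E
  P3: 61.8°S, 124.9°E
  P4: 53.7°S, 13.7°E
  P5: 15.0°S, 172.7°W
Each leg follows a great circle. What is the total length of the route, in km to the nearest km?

Leg P1→P2: central angle 0.6713 rad, distance 4277.0 km.
Leg P2→P3: central angle 0.9460 rad, distance 6026.9 km.
Leg P3→P4: central angle 0.9159 rad, distance 5835.0 km.
Leg P4→P5: central angle 1.9387 rad, distance 12351.6 km.
Total: 4277.0 + 6026.9 + 5835.0 + 12351.6 ≈ 28490 km.

28490 km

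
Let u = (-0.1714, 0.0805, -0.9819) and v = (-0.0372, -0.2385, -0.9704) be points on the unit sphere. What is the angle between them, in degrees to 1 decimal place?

u·v = 0.9400; |u| = 1.0000, |v| = 1.0000.
cos θ = (u·v)/(|u||v|) = 0.9400, so θ = 19.9°.

19.9°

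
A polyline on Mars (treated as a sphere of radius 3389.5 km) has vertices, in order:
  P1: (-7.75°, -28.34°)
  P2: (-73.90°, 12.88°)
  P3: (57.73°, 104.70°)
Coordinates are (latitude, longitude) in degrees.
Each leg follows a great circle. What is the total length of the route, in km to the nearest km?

Leg P1→P2: central angle 1.2279 rad, distance 4161.9 km.
Leg P2→P3: central angle 2.5271 rad, distance 8565.7 km.
Total: 4161.9 + 8565.7 ≈ 12728 km.

12728 km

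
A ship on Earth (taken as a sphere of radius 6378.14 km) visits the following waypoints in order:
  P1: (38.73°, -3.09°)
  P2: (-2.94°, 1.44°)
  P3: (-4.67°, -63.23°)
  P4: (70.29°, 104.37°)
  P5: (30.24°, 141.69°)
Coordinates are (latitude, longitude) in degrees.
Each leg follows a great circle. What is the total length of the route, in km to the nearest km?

Leg P1→P2: central angle 0.7309 rad, distance 4662.0 km.
Leg P2→P3: central angle 1.1263 rad, distance 7183.5 km.
Leg P3→P4: central angle 1.9877 rad, distance 12677.9 km.
Leg P4→P5: central angle 0.7872 rad, distance 5020.9 km.
Total: 4662.0 + 7183.5 + 12677.9 + 5020.9 ≈ 29544 km.

29544 km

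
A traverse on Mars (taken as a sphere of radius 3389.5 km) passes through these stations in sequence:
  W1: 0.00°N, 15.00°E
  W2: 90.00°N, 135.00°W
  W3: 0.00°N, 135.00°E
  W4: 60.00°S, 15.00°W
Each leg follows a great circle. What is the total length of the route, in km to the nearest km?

Leg W1→W2: central angle 1.5708 rad, distance 5324.2 km.
Leg W2→W3: central angle 1.5708 rad, distance 5324.2 km.
Leg W3→W4: central angle 2.0186 rad, distance 6842.1 km.
Total: 5324.2 + 5324.2 + 6842.1 ≈ 17491 km.

17491 km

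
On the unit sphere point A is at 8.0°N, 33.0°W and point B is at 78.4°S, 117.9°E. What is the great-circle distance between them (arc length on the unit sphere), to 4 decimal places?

1.8863

With latitudes φ₁ = 8.000°, φ₂ = -78.400° and longitude difference Δλ = 150.900°:
cos c = sin φ₁ sin φ₂ + cos φ₁ cos φ₂ cos Δλ = (0.1392)(-0.9796) + (0.9903)(0.2011)(-0.8738) = -0.31032,
so c = arccos(-0.31032) = 1.88632 rad.
On the unit sphere the arc length equals the central angle: 1.8863.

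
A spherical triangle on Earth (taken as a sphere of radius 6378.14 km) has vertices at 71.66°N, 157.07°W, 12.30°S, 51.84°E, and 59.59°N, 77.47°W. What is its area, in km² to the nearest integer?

Side lengths (central angles): a = 2.0910, b = 0.5598, c = 2.0616 rad; semiperimeter s = 2.3562.
By l'Huilier's theorem, tan(E/4) = √[tan(s/2) tan((s−a)/2) tan((s−b)/2) tan((s−c)/2)], giving spherical excess E = 0.9607 rad.
Area = E·R² = 0.9607 × (6378.14)² ≈ 39083168 km².

39083168 km²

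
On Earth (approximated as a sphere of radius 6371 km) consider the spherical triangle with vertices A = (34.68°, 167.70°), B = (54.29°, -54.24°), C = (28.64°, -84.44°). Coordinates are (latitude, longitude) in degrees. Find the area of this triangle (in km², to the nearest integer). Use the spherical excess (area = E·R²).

21932609 km²

Side lengths (central angles): a = 0.5882, b = 1.5194, c = 1.4656 rad; semiperimeter s = 1.7866.
By l'Huilier's theorem, tan(E/4) = √[tan(s/2) tan((s−a)/2) tan((s−b)/2) tan((s−c)/2)], giving spherical excess E = 0.5403 rad.
Area = E·R² = 0.5403 × (6371)² ≈ 21932609 km².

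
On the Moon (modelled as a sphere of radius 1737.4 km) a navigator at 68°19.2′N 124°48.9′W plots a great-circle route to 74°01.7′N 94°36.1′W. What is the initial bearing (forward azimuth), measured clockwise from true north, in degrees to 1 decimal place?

45.9°

With φ₁ = 1.1924, φ₂ = 1.2920, Δλ = 0.5273 rad, the forward-azimuth formula gives
θ = atan2( sin Δλ cos φ₂ , cos φ₁ sin φ₂ − sin φ₁ cos φ₂ cos Δλ ) = atan2(0.1385, 0.1342) = 45.90°.
So the initial bearing is 45.9°.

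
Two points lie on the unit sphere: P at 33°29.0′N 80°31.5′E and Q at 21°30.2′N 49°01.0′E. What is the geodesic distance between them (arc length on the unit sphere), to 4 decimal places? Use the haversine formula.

0.5280

Let φ₁ = 0.5844 rad, φ₂ = 0.3753 rad, and Δλ = -0.5499 rad.
Haversine: a = sin²(Δφ/2) + cos φ₁ cos φ₂ sin²(Δλ/2) = 0.0109 + (0.8340)(0.9304)(0.0737) = 0.06809.
Central angle c = 2·arcsin(√a) = 0.52801 rad.
On the unit sphere the arc length equals the central angle: 0.5280.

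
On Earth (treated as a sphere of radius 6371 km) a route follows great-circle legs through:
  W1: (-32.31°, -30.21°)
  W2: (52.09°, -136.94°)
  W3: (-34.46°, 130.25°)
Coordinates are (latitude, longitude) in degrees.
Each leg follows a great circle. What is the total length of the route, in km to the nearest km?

Leg W1→W2: central angle 2.1788 rad, distance 13880.8 km.
Leg W2→W3: central angle 2.0615 rad, distance 13133.9 km.
Total: 13880.8 + 13133.9 ≈ 27015 km.

27015 km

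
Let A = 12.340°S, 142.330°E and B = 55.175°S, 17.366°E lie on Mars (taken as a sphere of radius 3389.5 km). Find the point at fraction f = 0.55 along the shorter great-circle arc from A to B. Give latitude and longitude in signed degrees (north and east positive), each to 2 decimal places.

Central angle δ = 1.7156 rad. Interpolating on the sphere with fraction f = 0.55:
P = [sin((1−f)δ)·A + sin(fδ)·B] / sin δ = 0.7049·A + 0.8182·B in Cartesian coordinates,
giving P = (-0.0991, 0.5603, -0.8223), i.e. latitude -55.32°, longitude 100.03°.

-55.32°, 100.03°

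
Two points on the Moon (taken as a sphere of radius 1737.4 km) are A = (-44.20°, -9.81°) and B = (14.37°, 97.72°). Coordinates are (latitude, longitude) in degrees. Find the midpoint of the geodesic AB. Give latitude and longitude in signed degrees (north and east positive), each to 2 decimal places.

-23.82°, 55.48°

The central angle between A and B is δ = 1.9630 rad.
With f = 0.5, the slerp weights are sin((1−f)δ)/sin δ = 0.8996 and sin(fδ)/sin δ = 0.8996.
Weighted sum of the unit vectors: (0.8996)·(0.7064,-0.1221,-0.6972) + (0.8996)·(-0.1301,0.9599,0.2482) = (0.5185, 0.7537, -0.4039).
Converting back: φ = atan2(z, √(x²+y²)) = -23.82°, λ = atan2(y, x) = 55.48°.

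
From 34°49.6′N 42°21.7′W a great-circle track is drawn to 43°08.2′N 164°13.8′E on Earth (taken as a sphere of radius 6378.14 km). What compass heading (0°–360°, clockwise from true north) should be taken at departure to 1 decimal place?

340.7°

Δλ = -153.408° = -2.6775 rad.
y = sin Δλ · cos φ₂ = (-0.4476)(0.7297) = -0.3266
x = cos φ₁ sin φ₂ − sin φ₁ cos φ₂ cos Δλ = (0.8209)(0.6837) − (0.5711)(0.7297)(-0.8942) = 0.9339
θ = atan2(y, x) = -19.28°; adding 360° gives 340.7°.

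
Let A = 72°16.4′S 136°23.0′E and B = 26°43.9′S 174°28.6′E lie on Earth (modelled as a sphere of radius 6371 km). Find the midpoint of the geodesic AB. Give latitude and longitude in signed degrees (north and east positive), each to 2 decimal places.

Central angle δ = 0.8731 rad. Interpolating on the sphere with fraction f = 0.5:
P = [sin((1−f)δ)·A + sin(fδ)·B] / sin δ = 0.5517·A + 0.5517·B in Cartesian coordinates,
giving P = (-0.6121, 0.1633, -0.7737), i.e. latitude -50.69°, longitude 165.06°.

-50.69°, 165.06°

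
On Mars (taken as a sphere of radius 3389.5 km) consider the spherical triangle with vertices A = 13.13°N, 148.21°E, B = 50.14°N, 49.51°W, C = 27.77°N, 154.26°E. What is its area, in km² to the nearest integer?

550956 km²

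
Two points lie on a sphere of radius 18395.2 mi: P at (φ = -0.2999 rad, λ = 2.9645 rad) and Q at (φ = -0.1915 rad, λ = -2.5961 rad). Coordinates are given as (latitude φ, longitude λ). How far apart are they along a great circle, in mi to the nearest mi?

13021 mi

With latitudes φ₁ = -17.183°, φ₂ = -10.972° and longitude difference Δλ = 41.401°:
cos c = sin φ₁ sin φ₂ + cos φ₁ cos φ₂ cos Δλ = (-0.2954)(-0.1903) + (0.9554)(0.9817)(0.7501) = 0.75975,
so c = arccos(0.75975) = 0.70787 rad.
Distance = R·c = 18395.2 × 0.7079 ≈ 13021 mi.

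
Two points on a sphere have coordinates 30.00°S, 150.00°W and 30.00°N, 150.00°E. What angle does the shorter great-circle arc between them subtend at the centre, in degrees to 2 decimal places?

82.82°

In radians: φ₁ = -0.5236, φ₂ = 0.5236, Δλ = -60.000° = -1.0472 rad.
Haversine: a = sin²(Δφ/2) + cos φ₁ cos φ₂ sin²(Δλ/2) = 0.2500 + (0.8660)(0.8660)(0.2500) = 0.43750.
Central angle c = 2·arcsin(√a) = 1.44547 rad.
So the angular separation is 82.82°.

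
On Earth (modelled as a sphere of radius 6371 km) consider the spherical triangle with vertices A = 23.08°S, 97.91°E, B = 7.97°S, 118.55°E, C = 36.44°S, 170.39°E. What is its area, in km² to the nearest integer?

9313787 km²

Side lengths (central angles): a = 0.9587, b = 1.0977, c = 0.4348 rad; semiperimeter s = 1.2456.
By l'Huilier's theorem, tan(E/4) = √[tan(s/2) tan((s−a)/2) tan((s−b)/2) tan((s−c)/2)], giving spherical excess E = 0.2295 rad.
Area = E·R² = 0.2295 × (6371)² ≈ 9313787 km².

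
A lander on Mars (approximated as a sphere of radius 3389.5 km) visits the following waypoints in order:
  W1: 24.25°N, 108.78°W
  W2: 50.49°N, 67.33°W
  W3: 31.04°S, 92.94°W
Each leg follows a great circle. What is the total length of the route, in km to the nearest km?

7447 km

Leg W1→W2: central angle 0.7202 rad, distance 2441.2 km.
Leg W2→W3: central angle 1.4769 rad, distance 5006.0 km.
Total: 2441.2 + 5006.0 ≈ 7447 km.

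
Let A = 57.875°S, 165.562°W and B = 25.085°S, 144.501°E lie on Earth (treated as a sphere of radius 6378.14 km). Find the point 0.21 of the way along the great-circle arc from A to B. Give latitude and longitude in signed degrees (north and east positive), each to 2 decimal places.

Central angle δ = 0.8379 rad. Interpolating on the sphere with fraction f = 0.21:
P = [sin((1−f)δ)·A + sin(fδ)·B] / sin δ = 0.8270·A + 0.2355·B in Cartesian coordinates,
giving P = (-0.5995, 0.0142, -0.8002), i.e. latitude -53.15°, longitude 178.64°.

-53.15°, 178.64°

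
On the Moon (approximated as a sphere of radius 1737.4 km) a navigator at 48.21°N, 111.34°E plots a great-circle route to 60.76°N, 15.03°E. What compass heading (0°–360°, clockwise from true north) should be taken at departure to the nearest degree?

322°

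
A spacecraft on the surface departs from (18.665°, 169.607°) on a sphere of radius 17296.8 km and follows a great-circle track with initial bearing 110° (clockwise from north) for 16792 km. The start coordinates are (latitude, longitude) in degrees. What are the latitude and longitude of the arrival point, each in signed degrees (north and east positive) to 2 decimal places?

Angular distance δ = d/R = 16792/17296.8 = 0.97082 rad; initial bearing θ = 1.9199 rad.
sin φ₂ = sin φ₁ cos δ + cos φ₁ sin δ cos θ = (0.3200)(0.5646) + (0.9474)(0.8253)(-0.3420) = -0.0867, so φ₂ = -4.98°.
Δλ = atan2(sin θ sin δ cos φ₁, cos δ − sin φ₁ sin φ₂) = atan2(0.7348, 0.5924) = 51.124°.
λ₂ = 169.607° + 51.124° = 220.73° → -139.27° after wrapping to (−180°, 180°].

-4.98°, -139.27°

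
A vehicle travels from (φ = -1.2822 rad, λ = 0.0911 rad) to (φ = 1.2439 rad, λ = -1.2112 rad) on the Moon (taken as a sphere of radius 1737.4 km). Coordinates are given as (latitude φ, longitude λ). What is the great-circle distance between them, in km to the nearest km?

In radians: φ₁ = -1.2822, φ₂ = 1.2439, Δλ = -74.616° = -1.3023 rad.
Haversine: a = sin²(Δφ/2) + cos φ₁ cos φ₂ sin²(Δλ/2) = 0.9082 + (0.2846)(0.3211)(0.3674) = 0.94182.
Central angle c = 2·arcsin(√a) = 2.65436 rad.
Distance = R·c = 1737.4 × 2.6544 ≈ 4612 km.

4612 km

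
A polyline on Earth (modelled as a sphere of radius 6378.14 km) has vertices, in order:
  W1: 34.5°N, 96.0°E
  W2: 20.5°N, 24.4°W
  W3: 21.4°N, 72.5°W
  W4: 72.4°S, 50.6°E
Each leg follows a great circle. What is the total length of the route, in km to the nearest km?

Leg W1→W2: central angle 1.7643 rad, distance 11252.7 km.
Leg W2→W3: central angle 0.7810 rad, distance 4981.5 km.
Leg W3→W4: central angle 2.0962 rad, distance 13369.7 km.
Total: 11252.7 + 4981.5 + 13369.7 ≈ 29604 km.

29604 km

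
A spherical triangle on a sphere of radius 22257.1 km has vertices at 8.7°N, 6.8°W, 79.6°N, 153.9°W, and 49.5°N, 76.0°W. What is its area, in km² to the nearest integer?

Side lengths (central angles): a = 0.6880, b = 1.2207, c = 1.5718 rad; semiperimeter s = 1.7403.
By l'Huilier's theorem, tan(E/4) = √[tan(s/2) tan((s−a)/2) tan((s−b)/2) tan((s−c)/2)], giving spherical excess E = 0.4947 rad.
Area = E·R² = 0.4947 × (22257.1)² ≈ 245052531 km².

245052531 km²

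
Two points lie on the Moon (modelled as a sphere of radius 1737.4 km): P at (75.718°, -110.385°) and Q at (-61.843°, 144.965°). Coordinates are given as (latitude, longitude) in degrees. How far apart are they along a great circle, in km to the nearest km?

Let φ₁ = 1.3215 rad, φ₂ = -1.0794 rad, and Δλ = -1.8265 rad.
Haversine: a = sin²(Δφ/2) + cos φ₁ cos φ₂ sin²(Δλ/2) = 0.8690 + (0.2467)(0.4719)(0.6265) = 0.94193.
Central angle c = 2·arcsin(√a) = 2.65483 rad.
Distance = R·c = 1737.4 × 2.6548 ≈ 4612 km.

4612 km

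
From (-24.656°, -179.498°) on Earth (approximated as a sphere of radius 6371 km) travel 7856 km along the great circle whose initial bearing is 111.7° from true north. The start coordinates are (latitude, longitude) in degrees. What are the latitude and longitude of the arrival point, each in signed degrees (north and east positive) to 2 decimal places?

Angular distance δ = d/R = 7856/6371 = 1.23309 rad; initial bearing θ = 1.9495 rad.
sin φ₂ = sin φ₁ cos δ + cos φ₁ sin δ cos θ = (-0.4172)(0.3313) + (0.9088)(0.9435)(-0.3697) = -0.4553, so φ₂ = -27.08°.
Δλ = atan2(sin θ sin δ cos φ₁, cos δ − sin φ₁ sin φ₂) = atan2(0.7967, 0.1414) = 79.936°.
λ₂ = -179.498° + 79.936° = -99.56°.

-27.08°, -99.56°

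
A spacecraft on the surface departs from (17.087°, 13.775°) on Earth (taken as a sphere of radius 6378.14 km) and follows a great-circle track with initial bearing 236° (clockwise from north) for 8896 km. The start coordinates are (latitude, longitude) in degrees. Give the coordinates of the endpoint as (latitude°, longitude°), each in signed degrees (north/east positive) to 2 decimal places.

-28.35°, -54.26°

Angular distance δ = d/R = 8896/6378.14 = 1.39476 rad; initial bearing θ = 4.1190 rad.
sin φ₂ = sin φ₁ cos δ + cos φ₁ sin δ cos θ = (0.2938)(0.1751) + (0.9559)(0.9845)(-0.5592) = -0.4748, so φ₂ = -28.35°.
Δλ = atan2(sin θ sin δ cos φ₁, cos δ − sin φ₁ sin φ₂) = atan2(-0.7802, 0.3146) = -68.037°.
λ₂ = 13.775° − 68.037° = -54.26°.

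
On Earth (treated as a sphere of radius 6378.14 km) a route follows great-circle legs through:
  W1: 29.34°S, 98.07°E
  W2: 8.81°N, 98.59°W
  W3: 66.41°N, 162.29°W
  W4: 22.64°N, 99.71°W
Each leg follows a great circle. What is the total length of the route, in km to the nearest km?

31646 km

Leg W1→W2: central angle 2.6913 rad, distance 17165.6 km.
Leg W2→W3: central angle 1.2497 rad, distance 7970.9 km.
Leg W3→W4: central angle 1.0206 rad, distance 6509.5 km.
Total: 17165.6 + 7970.9 + 6509.5 ≈ 31646 km.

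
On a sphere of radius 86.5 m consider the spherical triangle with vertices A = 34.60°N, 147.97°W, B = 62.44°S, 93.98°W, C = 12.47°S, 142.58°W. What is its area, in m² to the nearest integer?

1517 m²

Side lengths (central angles): a = 1.0585, b = 0.8264, c = 1.8541 rad; semiperimeter s = 1.8695.
By l'Huilier's theorem, tan(E/4) = √[tan(s/2) tan((s−a)/2) tan((s−b)/2) tan((s−c)/2)], giving spherical excess E = 0.2027 rad.
Area = E·R² = 0.2027 × (86.5)² ≈ 1517 m².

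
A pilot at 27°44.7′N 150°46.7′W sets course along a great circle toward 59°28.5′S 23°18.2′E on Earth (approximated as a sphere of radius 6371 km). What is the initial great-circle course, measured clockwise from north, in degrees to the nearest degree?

With φ₁ = 0.4842, φ₂ = -1.0380, Δλ = 3.0383 rad, the forward-azimuth formula gives
θ = atan2( sin Δλ cos φ₂ , cos φ₁ sin φ₂ − sin φ₁ cos φ₂ cos Δλ ) = atan2(0.0524, -0.5272) = 174.33°.
So the initial bearing is 174°.

174°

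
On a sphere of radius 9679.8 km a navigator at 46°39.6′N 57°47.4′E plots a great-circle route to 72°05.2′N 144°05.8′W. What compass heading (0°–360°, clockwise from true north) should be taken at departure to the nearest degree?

8°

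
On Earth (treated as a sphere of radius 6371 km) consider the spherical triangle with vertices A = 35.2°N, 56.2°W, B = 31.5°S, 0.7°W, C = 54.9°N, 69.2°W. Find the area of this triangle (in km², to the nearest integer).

Side lengths (central angles): a = 1.8212, b = 0.3779, c = 1.4772 rad; semiperimeter s = 1.8382.
By l'Huilier's theorem, tan(E/4) = √[tan(s/2) tan((s−a)/2) tan((s−b)/2) tan((s−c)/2)], giving spherical excess E = 0.1704 rad.
Area = E·R² = 0.1704 × (6371)² ≈ 6916586 km².

6916586 km²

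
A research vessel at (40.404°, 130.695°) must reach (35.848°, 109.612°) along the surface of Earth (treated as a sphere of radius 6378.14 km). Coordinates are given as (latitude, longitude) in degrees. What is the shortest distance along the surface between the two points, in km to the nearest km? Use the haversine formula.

1909 km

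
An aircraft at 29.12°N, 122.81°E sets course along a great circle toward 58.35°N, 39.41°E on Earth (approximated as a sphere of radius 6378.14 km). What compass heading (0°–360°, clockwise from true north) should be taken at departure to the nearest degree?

324°

Δλ = -83.400° = -1.4556 rad.
y = sin Δλ · cos φ₂ = (-0.9934)(0.5247) = -0.5213
x = cos φ₁ sin φ₂ − sin φ₁ cos φ₂ cos Δλ = (0.8736)(0.8513) − (0.4866)(0.5247)(0.1149) = 0.7143
θ = atan2(y, x) = -36.12°; adding 360° gives 324°.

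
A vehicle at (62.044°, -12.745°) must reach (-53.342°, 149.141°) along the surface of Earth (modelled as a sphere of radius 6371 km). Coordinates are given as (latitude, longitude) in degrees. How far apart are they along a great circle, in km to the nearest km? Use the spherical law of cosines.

18577 km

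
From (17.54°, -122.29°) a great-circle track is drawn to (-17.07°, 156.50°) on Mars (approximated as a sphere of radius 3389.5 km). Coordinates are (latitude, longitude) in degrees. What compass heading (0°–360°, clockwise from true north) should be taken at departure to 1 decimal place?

251.1°

Δλ = -81.210° = -1.4174 rad.
y = sin Δλ · cos φ₂ = (-0.9883)(0.9559) = -0.9447
x = cos φ₁ sin φ₂ − sin φ₁ cos φ₂ cos Δλ = (0.9535)(-0.2935) − (0.3014)(0.9559)(0.1528) = -0.3239
θ = atan2(y, x) = -108.93°; adding 360° gives 251.1°.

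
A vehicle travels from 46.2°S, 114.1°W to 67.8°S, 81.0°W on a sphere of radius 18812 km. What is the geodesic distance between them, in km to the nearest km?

9016 km

In radians: φ₁ = -0.8063, φ₂ = -1.1833, Δλ = 33.100° = 0.5777 rad.
cos c = sin φ₁ sin φ₂ + cos φ₁ cos φ₂ cos Δλ = (-0.7218)(-0.9259) + (0.6921)(0.3778)(0.8377) = 0.88734,
so c = arccos(0.88734) = 0.47926 rad.
Distance = R·c = 18812 × 0.4793 ≈ 9016 km.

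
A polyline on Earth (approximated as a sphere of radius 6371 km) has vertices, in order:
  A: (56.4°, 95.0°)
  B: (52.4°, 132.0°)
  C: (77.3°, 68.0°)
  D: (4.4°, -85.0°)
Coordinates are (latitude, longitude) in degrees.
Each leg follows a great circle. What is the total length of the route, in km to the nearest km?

Leg A→B: central angle 0.3775 rad, distance 2405.3 km.
Leg B→C: central angle 0.5886 rad, distance 3750.1 km.
Leg C→D: central angle 1.6916 rad, distance 10776.9 km.
Total: 2405.3 + 3750.1 + 10776.9 ≈ 16932 km.

16932 km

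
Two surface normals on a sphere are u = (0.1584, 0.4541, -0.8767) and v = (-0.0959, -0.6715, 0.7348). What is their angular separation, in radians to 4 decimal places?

u·v = -0.9643; |u| = 1.0000, |v| = 1.0000.
cos θ = (u·v)/(|u||v|) = -0.9643, so θ = 2.8738 rad.

2.8738 rad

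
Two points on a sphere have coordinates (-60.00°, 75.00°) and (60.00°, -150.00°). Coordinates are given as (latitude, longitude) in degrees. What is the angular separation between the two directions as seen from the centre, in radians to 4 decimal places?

In radians: φ₁ = -1.0472, φ₂ = 1.0472, Δλ = 135.000° = 2.3562 rad.
Haversine: a = sin²(Δφ/2) + cos φ₁ cos φ₂ sin²(Δλ/2) = 0.7500 + (0.5000)(0.5000)(0.8536) = 0.96339.
Central angle c = 2·arcsin(√a) = 2.75653 rad.
So the angular separation is 2.7565 rad.

2.7565 rad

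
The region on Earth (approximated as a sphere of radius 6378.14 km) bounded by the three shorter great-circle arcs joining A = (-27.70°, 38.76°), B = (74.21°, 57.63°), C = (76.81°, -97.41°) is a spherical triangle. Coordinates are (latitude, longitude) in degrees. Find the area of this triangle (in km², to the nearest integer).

16801397 km²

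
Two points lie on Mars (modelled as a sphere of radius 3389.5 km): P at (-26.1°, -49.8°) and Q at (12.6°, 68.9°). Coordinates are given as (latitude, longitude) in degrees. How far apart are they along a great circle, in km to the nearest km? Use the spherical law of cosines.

7165 km

With latitudes φ₁ = -26.100°, φ₂ = 12.600° and longitude difference Δλ = 118.700°:
cos c = sin φ₁ sin φ₂ + cos φ₁ cos φ₂ cos Δλ = (-0.4399)(0.2181) + (0.8980)(0.9759)(-0.4802) = -0.51684,
so c = arccos(-0.51684) = 2.11395 rad.
Distance = R·c = 3389.5 × 2.1139 ≈ 7165 km.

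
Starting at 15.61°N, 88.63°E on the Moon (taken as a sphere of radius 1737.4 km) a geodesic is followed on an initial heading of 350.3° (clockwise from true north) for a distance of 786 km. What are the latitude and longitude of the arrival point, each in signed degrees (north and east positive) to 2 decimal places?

41.07°, 83.02°

Angular distance δ = d/R = 786/1737.4 = 0.45240 rad; initial bearing θ = 6.1139 rad.
sin φ₂ = sin φ₁ cos δ + cos φ₁ sin δ cos θ = (0.2691)(0.8994) + (0.9631)(0.4371)(0.9857) = 0.6570, so φ₂ = 41.07°.
Δλ = atan2(sin θ sin δ cos φ₁, cos δ − sin φ₁ sin φ₂) = atan2(-0.0709, 0.7226) = -5.606°.
λ₂ = 88.630° − 5.606° = 83.02°.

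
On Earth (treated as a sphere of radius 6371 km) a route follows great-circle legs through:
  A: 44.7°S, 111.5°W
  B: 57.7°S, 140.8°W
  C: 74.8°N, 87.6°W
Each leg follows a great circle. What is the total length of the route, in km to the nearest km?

17708 km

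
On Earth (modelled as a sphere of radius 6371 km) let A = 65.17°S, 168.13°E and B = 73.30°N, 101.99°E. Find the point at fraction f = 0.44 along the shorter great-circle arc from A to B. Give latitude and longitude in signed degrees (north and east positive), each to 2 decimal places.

-3.73°, 143.70°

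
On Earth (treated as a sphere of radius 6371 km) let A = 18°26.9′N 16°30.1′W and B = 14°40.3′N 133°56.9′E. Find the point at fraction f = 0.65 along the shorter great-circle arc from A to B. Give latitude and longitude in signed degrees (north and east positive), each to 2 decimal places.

44.38°, 89.98°

The central angle between A and B is δ = 2.3720 rad.
With f = 0.65, the slerp weights are sin((1−f)δ)/sin δ = 1.0606 and sin(fδ)/sin δ = 1.4364.
Weighted sum of the unit vectors: (1.0606)·(0.9095,-0.2694,0.3164) + (1.4364)·(-0.6714,0.6965,0.2533) = (0.0003, 0.7147, 0.6994).
Converting back: φ = atan2(z, √(x²+y²)) = 44.38°, λ = atan2(y, x) = 89.98°.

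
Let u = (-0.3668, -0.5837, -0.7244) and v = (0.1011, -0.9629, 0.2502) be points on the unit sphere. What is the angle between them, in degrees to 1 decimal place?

u·v = 0.3437; |u| = 1.0000, |v| = 1.0000.
cos θ = (u·v)/(|u||v|) = 0.3437, so θ = 69.9°.

69.9°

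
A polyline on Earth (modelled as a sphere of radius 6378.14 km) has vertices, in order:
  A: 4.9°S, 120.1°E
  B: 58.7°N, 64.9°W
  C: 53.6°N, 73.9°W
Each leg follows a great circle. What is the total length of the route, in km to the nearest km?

14828 km

Leg A→B: central angle 2.2002 rad, distance 14033.0 km.
Leg B→C: central angle 0.1246 rad, distance 794.8 km.
Total: 14033.0 + 794.8 ≈ 14828 km.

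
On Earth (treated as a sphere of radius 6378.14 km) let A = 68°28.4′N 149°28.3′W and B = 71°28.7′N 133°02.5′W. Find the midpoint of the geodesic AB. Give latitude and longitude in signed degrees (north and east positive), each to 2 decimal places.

70.16°, -141.85°

Central angle δ = 0.1108 rad. Interpolating on the sphere with fraction f = 0.5:
P = [sin((1−f)δ)·A + sin(fδ)·B] / sin δ = 0.5008·A + 0.5008·B in Cartesian coordinates,
giving P = (-0.2669, -0.2096, 0.9407), i.e. latitude 70.16°, longitude -141.85°.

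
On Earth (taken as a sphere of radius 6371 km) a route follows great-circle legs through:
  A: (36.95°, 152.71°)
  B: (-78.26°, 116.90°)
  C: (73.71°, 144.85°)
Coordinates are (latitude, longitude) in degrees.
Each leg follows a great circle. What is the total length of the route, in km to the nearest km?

30019 km

Leg A→B: central angle 2.0451 rad, distance 13029.0 km.
Leg B→C: central angle 2.6667 rad, distance 16989.8 km.
Total: 13029.0 + 16989.8 ≈ 30019 km.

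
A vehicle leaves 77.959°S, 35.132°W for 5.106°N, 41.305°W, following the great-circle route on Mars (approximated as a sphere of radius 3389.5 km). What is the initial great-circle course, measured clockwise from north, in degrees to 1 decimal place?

353.8°

With φ₁ = -1.3606, φ₂ = 0.0891, Δλ = -0.1077 rad, the forward-azimuth formula gives
θ = atan2( sin Δλ cos φ₂ , cos φ₁ sin φ₂ − sin φ₁ cos φ₂ cos Δλ ) = atan2(-0.1071, 0.9870) = -6.19°.
Adding 360° brings this into [0°, 360°): 353.8°.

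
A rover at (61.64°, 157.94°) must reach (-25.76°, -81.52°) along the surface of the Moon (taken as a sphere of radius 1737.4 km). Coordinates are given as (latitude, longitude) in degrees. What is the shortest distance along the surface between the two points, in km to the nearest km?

3847 km

With latitudes φ₁ = 61.640°, φ₂ = -25.760° and longitude difference Δλ = 120.540°:
cos c = sin φ₁ sin φ₂ + cos φ₁ cos φ₂ cos Δλ = (0.8800)(-0.4346) + (0.4750)(0.9006)(-0.5081) = -0.59983,
so c = arccos(-0.59983) = 2.21408 rad.
Distance = R·c = 1737.4 × 2.2141 ≈ 3847 km.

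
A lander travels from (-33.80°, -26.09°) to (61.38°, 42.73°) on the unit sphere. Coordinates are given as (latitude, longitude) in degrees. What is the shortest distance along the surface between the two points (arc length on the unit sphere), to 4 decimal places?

With latitudes φ₁ = -33.800°, φ₂ = 61.380° and longitude difference Δλ = 68.820°:
Haversine: a = sin²(Δφ/2) + cos φ₁ cos φ₂ sin²(Δλ/2) = 0.5451 + (0.8310)(0.4790)(0.3194) = 0.67226.
Central angle c = 2·arcsin(√a) = 1.92252 rad.
On the unit sphere the arc length equals the central angle: 1.9225.

1.9225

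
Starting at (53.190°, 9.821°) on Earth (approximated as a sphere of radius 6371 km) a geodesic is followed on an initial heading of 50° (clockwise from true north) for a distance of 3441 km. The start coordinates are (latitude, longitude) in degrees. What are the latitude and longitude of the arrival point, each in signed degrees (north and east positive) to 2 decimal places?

Angular distance δ = d/R = 3441/6371 = 0.54010 rad; initial bearing θ = 0.8727 rad.
sin φ₂ = sin φ₁ cos δ + cos φ₁ sin δ cos θ = (0.8006)(0.8577) + (0.5992)(0.5142)(0.6428) = 0.8847, so φ₂ = 62.22°.
Δλ = atan2(sin θ sin δ cos φ₁, cos δ − sin φ₁ sin φ₂) = atan2(0.2360, 0.1493) = 57.678°.
λ₂ = 9.821° + 57.678° = 67.50°.

62.22°, 67.50°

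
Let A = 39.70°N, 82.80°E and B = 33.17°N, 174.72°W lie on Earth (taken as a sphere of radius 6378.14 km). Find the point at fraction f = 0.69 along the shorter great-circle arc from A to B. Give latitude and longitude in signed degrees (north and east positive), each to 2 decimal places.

45.92°, 158.43°

Central angle δ = 1.3589 rad. Interpolating on the sphere with fraction f = 0.69:
P = [sin((1−f)δ)·A + sin(fδ)·B] / sin δ = 0.4183·A + 0.8246·B in Cartesian coordinates,
giving P = (-0.6470, 0.2558, 0.7183), i.e. latitude 45.92°, longitude 158.43°.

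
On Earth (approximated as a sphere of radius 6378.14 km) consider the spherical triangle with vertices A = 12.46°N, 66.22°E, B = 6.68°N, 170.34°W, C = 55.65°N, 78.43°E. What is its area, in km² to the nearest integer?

Side lengths (central angles): a = 1.6779, b = 0.7718, c = 2.1052 rad; semiperimeter s = 2.2775.
By l'Huilier's theorem, tan(E/4) = √[tan(s/2) tan((s−a)/2) tan((s−b)/2) tan((s−c)/2)], giving spherical excess E = 0.9152 rad.
Area = E·R² = 0.9152 × (6378.14)² ≈ 37229604 km².

37229604 km²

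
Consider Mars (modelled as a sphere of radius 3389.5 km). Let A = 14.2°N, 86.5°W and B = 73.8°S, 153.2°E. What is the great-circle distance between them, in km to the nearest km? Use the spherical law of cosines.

With latitudes φ₁ = 14.200°, φ₂ = -73.800° and longitude difference Δλ = -120.300°:
cos c = sin φ₁ sin φ₂ + cos φ₁ cos φ₂ cos Δλ = (0.2453)(-0.9603) + (0.9694)(0.2790)(-0.5045) = -0.37203,
so c = arccos(-0.37203) = 1.95199 rad.
Distance = R·c = 3389.5 × 1.9520 ≈ 6616 km.

6616 km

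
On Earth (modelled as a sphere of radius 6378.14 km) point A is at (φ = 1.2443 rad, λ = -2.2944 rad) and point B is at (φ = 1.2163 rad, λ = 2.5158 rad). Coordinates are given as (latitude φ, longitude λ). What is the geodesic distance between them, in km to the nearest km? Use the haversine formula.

With latitudes φ₁ = 71.293°, φ₂ = 69.689° and longitude difference Δλ = -84.396°:
Haversine: a = sin²(Δφ/2) + cos φ₁ cos φ₂ sin²(Δλ/2) = 0.0002 + (0.3207)(0.3471)(0.4512) = 0.05042.
Central angle c = 2·arcsin(√a) = 0.45297 rad.
Distance = R·c = 6378.14 × 0.4530 ≈ 2889 km.

2889 km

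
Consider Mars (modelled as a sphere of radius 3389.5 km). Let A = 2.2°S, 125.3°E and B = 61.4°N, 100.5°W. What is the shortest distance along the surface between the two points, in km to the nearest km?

6599 km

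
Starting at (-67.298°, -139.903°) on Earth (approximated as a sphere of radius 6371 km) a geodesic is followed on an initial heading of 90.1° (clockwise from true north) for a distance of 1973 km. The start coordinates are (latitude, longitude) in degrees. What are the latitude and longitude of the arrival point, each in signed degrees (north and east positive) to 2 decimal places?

Angular distance δ = d/R = 1973/6371 = 0.30968 rad; initial bearing θ = 1.5725 rad.
sin φ₂ = sin φ₁ cos δ + cos φ₁ sin δ cos θ = (-0.9225)(0.9524) + (0.3859)(0.3048)(-0.0017) = -0.8788, so φ₂ = -61.50°.
Δλ = atan2(sin θ sin δ cos φ₁, cos δ − sin φ₁ sin φ₂) = atan2(0.1176, 0.1417) = 39.700°.
λ₂ = -139.903° + 39.700° = -100.20°.

-61.50°, -100.20°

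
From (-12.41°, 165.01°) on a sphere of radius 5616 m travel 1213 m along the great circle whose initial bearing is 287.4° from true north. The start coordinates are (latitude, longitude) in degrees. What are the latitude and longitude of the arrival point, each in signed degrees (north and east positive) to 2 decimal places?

-8.47°, 153.08°

Angular distance δ = d/R = 1213/5616 = 0.21599 rad; initial bearing θ = 5.0161 rad.
sin φ₂ = sin φ₁ cos δ + cos φ₁ sin δ cos θ = (-0.2149)(0.9768) + (0.9766)(0.2143)(0.2990) = -0.1473, so φ₂ = -8.47°.
Δλ = atan2(sin θ sin δ cos φ₁, cos δ − sin φ₁ sin φ₂) = atan2(-0.1997, 0.9451) = -11.933°.
λ₂ = 165.010° − 11.933° = 153.08°.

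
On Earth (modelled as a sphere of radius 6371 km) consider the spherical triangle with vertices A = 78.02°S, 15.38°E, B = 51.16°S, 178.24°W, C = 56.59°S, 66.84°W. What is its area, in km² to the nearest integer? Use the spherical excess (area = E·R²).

Side lengths (central angles): a = 1.0190, b = 0.5880, c = 0.8822 rad; semiperimeter s = 1.2446.
By l'Huilier's theorem, tan(E/4) = √[tan(s/2) tan((s−a)/2) tan((s−b)/2) tan((s−c)/2)], giving spherical excess E = 0.2844 rad.
Area = E·R² = 0.2844 × (6371)² ≈ 11543766 km².

11543766 km²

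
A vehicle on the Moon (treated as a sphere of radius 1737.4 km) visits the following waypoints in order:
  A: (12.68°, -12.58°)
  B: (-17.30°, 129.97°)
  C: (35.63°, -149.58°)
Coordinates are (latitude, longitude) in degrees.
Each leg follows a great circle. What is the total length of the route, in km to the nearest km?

7160 km

Leg A→B: central angle 2.5061 rad, distance 4354.0 km.
Leg B→C: central angle 1.6153 rad, distance 2806.4 km.
Total: 4354.0 + 2806.4 ≈ 7160 km.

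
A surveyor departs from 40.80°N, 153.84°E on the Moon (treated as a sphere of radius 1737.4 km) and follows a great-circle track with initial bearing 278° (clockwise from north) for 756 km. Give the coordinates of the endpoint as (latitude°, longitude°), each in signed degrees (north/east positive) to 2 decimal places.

39.56°, 121.06°

Angular distance δ = d/R = 756/1737.4 = 0.43513 rad; initial bearing θ = 4.8520 rad.
sin φ₂ = sin φ₁ cos δ + cos φ₁ sin δ cos θ = (0.6534)(0.9068) + (0.7570)(0.4215)(0.1392) = 0.6369, so φ₂ = 39.56°.
Δλ = atan2(sin θ sin δ cos φ₁, cos δ − sin φ₁ sin φ₂) = atan2(-0.3160, 0.4906) = -32.784°.
λ₂ = 153.840° − 32.784° = 121.06°.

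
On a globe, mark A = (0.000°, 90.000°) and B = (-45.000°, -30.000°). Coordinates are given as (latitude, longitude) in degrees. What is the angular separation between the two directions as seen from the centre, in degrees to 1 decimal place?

Let φ₁ = 0.0000 rad, φ₂ = -0.7854 rad, and Δλ = -2.0944 rad.
Haversine: a = sin²(Δφ/2) + cos φ₁ cos φ₂ sin²(Δλ/2) = 0.1464 + (1.0000)(0.7071)(0.7500) = 0.67678.
Central angle c = 2·arcsin(√a) = 1.93216 rad.
So the angular separation is 110.7°.

110.7°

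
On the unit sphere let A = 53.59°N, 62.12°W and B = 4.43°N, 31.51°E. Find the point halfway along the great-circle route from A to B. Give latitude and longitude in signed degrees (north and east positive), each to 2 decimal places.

38.03°, -0.18°

The central angle between A and B is δ = 1.5461 rad.
With f = 0.5, the slerp weights are sin((1−f)δ)/sin δ = 0.6985 and sin(fδ)/sin δ = 0.6985.
Weighted sum of the unit vectors: (0.6985)·(0.2776,-0.5247,0.8048) + (0.6985)·(0.8500,0.5211,0.0772) = (0.7876, -0.0025, 0.6161).
Converting back: φ = atan2(z, √(x²+y²)) = 38.03°, λ = atan2(y, x) = -0.18°.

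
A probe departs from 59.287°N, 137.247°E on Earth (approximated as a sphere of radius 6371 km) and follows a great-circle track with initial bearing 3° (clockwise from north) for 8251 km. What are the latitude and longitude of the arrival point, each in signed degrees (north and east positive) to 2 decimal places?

Angular distance δ = d/R = 8251/6371 = 1.29509 rad; initial bearing θ = 0.0524 rad.
sin φ₂ = sin φ₁ cos δ + cos φ₁ sin δ cos θ = (0.8597)(0.2722) + (0.5107)(0.9622)(0.9986) = 0.7248, so φ₂ = 46.45°.
Δλ = atan2(sin θ sin δ cos φ₁, cos δ − sin φ₁ sin φ₂) = atan2(0.0257, -0.3509) = 175.808°.
λ₂ = 137.247° + 175.808° = 313.06° → -46.94° after wrapping to (−180°, 180°].

46.45°, -46.94°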